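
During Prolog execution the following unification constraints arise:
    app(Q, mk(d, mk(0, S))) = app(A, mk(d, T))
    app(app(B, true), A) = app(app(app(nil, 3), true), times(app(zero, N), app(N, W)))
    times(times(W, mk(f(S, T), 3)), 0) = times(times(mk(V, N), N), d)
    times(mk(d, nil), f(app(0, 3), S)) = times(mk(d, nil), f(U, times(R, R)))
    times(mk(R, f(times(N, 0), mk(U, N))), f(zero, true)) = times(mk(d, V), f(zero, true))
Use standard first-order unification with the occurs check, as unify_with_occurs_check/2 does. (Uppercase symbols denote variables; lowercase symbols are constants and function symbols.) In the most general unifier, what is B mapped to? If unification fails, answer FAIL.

Decompose app/2: Q = A,  mk(d, mk(0, S)) = mk(d, T).
Bind Q := A; no other remaining equation mentions Q.
Decompose mk/2: d = d,  mk(0, S) = T.
Delete trivial equation d = d.
Bind T := mk(0, S); substituting into the one remaining equation that mentions T gives: times(times(W, mk(f(S, mk(0, S)), 3)), 0) = times(times(mk(V, N), N), d).
Decompose app/2: app(B, true) = app(app(nil, 3), true),  A = times(app(zero, N), app(N, W)).
Decompose app/2: B = app(nil, 3),  true = true.
Bind B := app(nil, 3); no other remaining equation mentions B.
Delete trivial equation true = true.
Bind A := times(app(zero, N), app(N, W)); no other remaining equation mentions A. Substituting into the earlier binding gives Q := times(app(zero, N), app(N, W)).
Decompose times/2: times(W, mk(f(S, mk(0, S)), 3)) = times(mk(V, N), N),  0 = d.
Decompose times/2: W = mk(V, N),  mk(f(S, mk(0, S)), 3) = N.
Bind W := mk(V, N); no other remaining equation mentions W. Substituting into the earlier bindings gives Q := times(app(zero, N), app(N, mk(V, N))), A := times(app(zero, N), app(N, mk(V, N))).
Bind N := mk(f(S, mk(0, S)), 3); substituting into the one remaining equation that mentions N gives: times(mk(R, f(times(mk(f(S, mk(0, S)), 3), 0), mk(U, mk(f(S, mk(0, S)), 3)))), f(zero, true)) = times(mk(d, V), f(zero, true)). Substituting into the earlier bindings gives Q := times(app(zero, mk(f(S, mk(0, S)), 3)), app(mk(f(S, mk(0, S)), 3), mk(V, mk(f(S, mk(0, S)), 3)))), A := times(app(zero, mk(f(S, mk(0, S)), 3)), app(mk(f(S, mk(0, S)), 3), mk(V, mk(f(S, mk(0, S)), 3)))), W := mk(V, mk(f(S, mk(0, S)), 3)).
Clash: constants 0 and d differ; no unifier exists.

FAIL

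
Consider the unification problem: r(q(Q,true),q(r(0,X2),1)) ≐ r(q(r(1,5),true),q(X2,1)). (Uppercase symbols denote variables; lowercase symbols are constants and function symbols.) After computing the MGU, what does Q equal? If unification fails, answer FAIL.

FAIL

Decompose r/2: q(Q,true) ≐ q(r(1,5),true),  q(r(0,X2),1) ≐ q(X2,1).
Decompose q/2: Q ≐ r(1,5),  true ≐ true.
Bind Q := r(1,5); no other remaining equation mentions Q.
Delete trivial equation true ≐ true.
Decompose q/2: r(0,X2) ≐ X2,  1 ≐ 1.
Occurs check fails: X2 occurs in r(0,X2); the equation X2 ≐ r(0,X2) has no finite solution.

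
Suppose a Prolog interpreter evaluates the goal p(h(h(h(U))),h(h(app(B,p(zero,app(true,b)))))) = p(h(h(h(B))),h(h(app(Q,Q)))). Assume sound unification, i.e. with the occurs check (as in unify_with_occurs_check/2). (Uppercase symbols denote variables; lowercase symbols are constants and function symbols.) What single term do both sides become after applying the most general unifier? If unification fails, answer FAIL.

Decompose p/2: h(h(h(U))) = h(h(h(B))),  h(h(app(B,p(zero,app(true,b))))) = h(h(app(Q,Q))).
Decompose h/1: h(h(U)) = h(h(B)).
Decompose h/1: h(U) = h(B).
Decompose h/1: U = B.
Bind U := B; no other remaining equation mentions U.
Decompose h/1: h(app(B,p(zero,app(true,b)))) = h(app(Q,Q)).
Decompose h/1: app(B,p(zero,app(true,b))) = app(Q,Q).
Decompose app/2: B = Q,  p(zero,app(true,b)) = Q.
Bind B := Q; no other remaining equation mentions B. Substituting into the earlier binding gives U := Q.
Bind Q := p(zero,app(true,b)). Substituting into the earlier bindings gives U := p(zero,app(true,b)), B := p(zero,app(true,b)).
Applying the MGU to either side gives p(h(h(h(p(zero,app(true,b))))),h(h(app(p(zero,app(true,b)),p(zero,app(true,b)))))).

p(h(h(h(p(zero,app(true,b))))),h(h(app(p(zero,app(true,b)),p(zero,app(true,b))))))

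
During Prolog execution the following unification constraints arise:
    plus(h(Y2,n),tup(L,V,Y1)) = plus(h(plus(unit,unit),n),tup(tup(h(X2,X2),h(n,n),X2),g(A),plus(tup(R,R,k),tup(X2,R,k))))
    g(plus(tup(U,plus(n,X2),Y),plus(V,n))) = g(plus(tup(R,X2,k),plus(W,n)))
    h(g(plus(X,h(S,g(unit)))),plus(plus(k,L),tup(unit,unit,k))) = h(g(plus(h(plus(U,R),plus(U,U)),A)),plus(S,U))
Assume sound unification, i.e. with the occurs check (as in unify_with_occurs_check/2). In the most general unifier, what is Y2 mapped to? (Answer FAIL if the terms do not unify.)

Decompose plus/2: h(Y2,n) = h(plus(unit,unit),n),  tup(L,V,Y1) = tup(tup(h(X2,X2),h(n,n),X2),g(A),plus(tup(R,R,k),tup(X2,R,k))).
Decompose h/2: Y2 = plus(unit,unit),  n = n.
Bind Y2 := plus(unit,unit); no other remaining equation mentions Y2.
Delete trivial equation n = n.
Decompose tup/3: L = tup(h(X2,X2),h(n,n),X2),  V = g(A),  Y1 = plus(tup(R,R,k),tup(X2,R,k)).
Bind L := tup(h(X2,X2),h(n,n),X2); substituting into the one remaining equation that mentions L gives: h(g(plus(X,h(S,g(unit)))),plus(plus(k,tup(h(X2,X2),h(n,n),X2)),tup(unit,unit,k))) = h(g(plus(h(plus(U,R),plus(U,U)),A)),plus(S,U)).
Bind V := g(A); substituting into the one remaining equation that mentions V gives: g(plus(tup(U,plus(n,X2),Y),plus(g(A),n))) = g(plus(tup(R,X2,k),plus(W,n))).
Bind Y1 := plus(tup(R,R,k),tup(X2,R,k)); no other remaining equation mentions Y1.
Decompose g/1: plus(tup(U,plus(n,X2),Y),plus(g(A),n)) = plus(tup(R,X2,k),plus(W,n)).
Decompose plus/2: tup(U,plus(n,X2),Y) = tup(R,X2,k),  plus(g(A),n) = plus(W,n).
Decompose tup/3: U = R,  plus(n,X2) = X2,  Y = k.
Bind U := R; substituting into the one remaining equation that mentions U gives: h(g(plus(X,h(S,g(unit)))),plus(plus(k,tup(h(X2,X2),h(n,n),X2)),tup(unit,unit,k))) = h(g(plus(h(plus(R,R),plus(R,R)),A)),plus(S,R)).
Occurs check fails: X2 occurs in plus(n,X2); the equation X2 = plus(n,X2) has no finite solution.

FAIL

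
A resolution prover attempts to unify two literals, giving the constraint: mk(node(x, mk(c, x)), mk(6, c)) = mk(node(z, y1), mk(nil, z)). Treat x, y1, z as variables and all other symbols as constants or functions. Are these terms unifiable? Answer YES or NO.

Decompose mk/2: node(x, mk(c, x)) = node(z, y1),  mk(6, c) = mk(nil, z).
Decompose node/2: x = z,  mk(c, x) = y1.
Bind x := z; substituting into the one remaining equation that mentions x gives: mk(c, z) = y1.
Bind y1 := mk(c, z); no other remaining equation mentions y1.
Decompose mk/2: 6 = nil,  c = z.
Clash: constants 6 and nil differ; no unifier exists.

NO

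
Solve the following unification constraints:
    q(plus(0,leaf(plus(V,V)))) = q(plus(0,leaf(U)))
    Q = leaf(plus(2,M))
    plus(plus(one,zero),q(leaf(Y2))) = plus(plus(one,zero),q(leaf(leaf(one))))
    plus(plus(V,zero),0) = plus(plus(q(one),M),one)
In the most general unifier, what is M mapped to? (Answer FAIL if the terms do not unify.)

Decompose q/1: plus(0,leaf(plus(V,V))) = plus(0,leaf(U)).
Decompose plus/2: 0 = 0,  leaf(plus(V,V)) = leaf(U).
Delete trivial equation 0 = 0.
Decompose leaf/1: plus(V,V) = U.
Bind U := plus(V,V); no other remaining equation mentions U.
Bind Q := leaf(plus(2,M)); no other remaining equation mentions Q.
Decompose plus/2: plus(one,zero) = plus(one,zero),  q(leaf(Y2)) = q(leaf(leaf(one))).
Delete trivial equation plus(one,zero) = plus(one,zero).
Decompose q/1: leaf(Y2) = leaf(leaf(one)).
Decompose leaf/1: Y2 = leaf(one).
Bind Y2 := leaf(one); no other remaining equation mentions Y2.
Decompose plus/2: plus(V,zero) = plus(q(one),M),  0 = one.
Decompose plus/2: V = q(one),  zero = M.
Bind V := q(one); no other remaining equation mentions V. Substituting into the earlier binding gives U := plus(q(one),q(one)).
Bind M := zero; no other remaining equation mentions M. Substituting into the earlier binding gives Q := leaf(plus(2,zero)).
Clash: constants 0 and one differ; no unifier exists.

FAIL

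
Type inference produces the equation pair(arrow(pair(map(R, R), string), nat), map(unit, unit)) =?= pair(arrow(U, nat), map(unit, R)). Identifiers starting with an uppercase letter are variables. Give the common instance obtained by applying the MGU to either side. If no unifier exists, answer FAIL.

pair(arrow(pair(map(unit, unit), string), nat), map(unit, unit))

Decompose pair/2: arrow(pair(map(R, R), string), nat) =?= arrow(U, nat),  map(unit, unit) =?= map(unit, R).
Decompose arrow/2: pair(map(R, R), string) =?= U,  nat =?= nat.
Bind U := pair(map(R, R), string); no other remaining equation mentions U.
Delete trivial equation nat =?= nat.
Decompose map/2: unit =?= unit,  unit =?= R.
Delete trivial equation unit =?= unit.
Bind R := unit. Substituting into the earlier binding gives U := pair(map(unit, unit), string).
Applying the MGU to either side gives pair(arrow(pair(map(unit, unit), string), nat), map(unit, unit)).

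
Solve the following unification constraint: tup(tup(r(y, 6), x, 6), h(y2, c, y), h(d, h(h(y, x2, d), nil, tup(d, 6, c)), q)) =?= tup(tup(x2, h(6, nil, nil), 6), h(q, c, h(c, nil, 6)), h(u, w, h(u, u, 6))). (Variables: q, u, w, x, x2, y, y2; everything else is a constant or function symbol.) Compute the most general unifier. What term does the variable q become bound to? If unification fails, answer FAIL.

h(d, d, 6)

Decompose tup/3: tup(r(y, 6), x, 6) =?= tup(x2, h(6, nil, nil), 6),  h(y2, c, y) =?= h(q, c, h(c, nil, 6)),  h(d, h(h(y, x2, d), nil, tup(d, 6, c)), q) =?= h(u, w, h(u, u, 6)).
Decompose tup/3: r(y, 6) =?= x2,  x =?= h(6, nil, nil),  6 =?= 6.
Bind x2 := r(y, 6); substituting into the one remaining equation that mentions x2 gives: h(d, h(h(y, r(y, 6), d), nil, tup(d, 6, c)), q) =?= h(u, w, h(u, u, 6)).
Bind x := h(6, nil, nil); no other remaining equation mentions x.
Delete trivial equation 6 =?= 6.
Decompose h/3: y2 =?= q,  c =?= c,  y =?= h(c, nil, 6).
Bind y2 := q; no other remaining equation mentions y2.
Delete trivial equation c =?= c.
Bind y := h(c, nil, 6); substituting into the remaining equation gives: h(d, h(h(h(c, nil, 6), r(h(c, nil, 6), 6), d), nil, tup(d, 6, c)), q) =?= h(u, w, h(u, u, 6)). Substituting into the earlier binding gives x2 := r(h(c, nil, 6), 6).
Decompose h/3: d =?= u,  h(h(h(c, nil, 6), r(h(c, nil, 6), 6), d), nil, tup(d, 6, c)) =?= w,  q =?= h(u, u, 6).
Bind u := d; substituting into the one remaining equation that mentions u gives: q =?= h(d, d, 6).
Bind w := h(h(h(c, nil, 6), r(h(c, nil, 6), 6), d), nil, tup(d, 6, c)); no other remaining equation mentions w.
Bind q := h(d, d, 6). Substituting into the earlier binding gives y2 := h(d, d, 6).
MGU = { x2 ↦ r(h(c, nil, 6), 6), x ↦ h(6, nil, nil), y2 ↦ h(d, d, 6), y ↦ h(c, nil, 6), u ↦ d, w ↦ h(h(h(c, nil, 6), r(h(c, nil, 6), 6), d), nil, tup(d, 6, c)), q ↦ h(d, d, 6) }, so q ↦ h(d, d, 6).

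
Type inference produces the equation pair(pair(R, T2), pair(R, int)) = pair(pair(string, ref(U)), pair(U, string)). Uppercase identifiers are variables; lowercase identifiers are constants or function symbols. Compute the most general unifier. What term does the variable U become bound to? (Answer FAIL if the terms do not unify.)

Decompose pair/2: pair(R, T2) = pair(string, ref(U)),  pair(R, int) = pair(U, string).
Decompose pair/2: R = string,  T2 = ref(U).
Bind R := string; substituting into the one remaining equation that mentions R gives: pair(string, int) = pair(U, string).
Bind T2 := ref(U); no other remaining equation mentions T2.
Decompose pair/2: string = U,  int = string.
Bind U := string; no other remaining equation mentions U. Substituting into the earlier binding gives T2 := ref(string).
Clash: constants int and string differ; no unifier exists.

FAIL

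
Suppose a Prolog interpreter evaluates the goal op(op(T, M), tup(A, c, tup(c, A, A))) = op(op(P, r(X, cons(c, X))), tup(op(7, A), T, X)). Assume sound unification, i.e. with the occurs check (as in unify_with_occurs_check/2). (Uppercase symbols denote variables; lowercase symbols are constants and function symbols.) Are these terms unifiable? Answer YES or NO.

Decompose op/2: op(T, M) = op(P, r(X, cons(c, X))),  tup(A, c, tup(c, A, A)) = tup(op(7, A), T, X).
Decompose op/2: T = P,  M = r(X, cons(c, X)).
Bind T := P; substituting into the one remaining equation that mentions T gives: tup(A, c, tup(c, A, A)) = tup(op(7, A), P, X).
Bind M := r(X, cons(c, X)); no other remaining equation mentions M.
Decompose tup/3: A = op(7, A),  c = P,  tup(c, A, A) = X.
Occurs check fails: A occurs in op(7, A); the equation A = op(7, A) has no finite solution.

NO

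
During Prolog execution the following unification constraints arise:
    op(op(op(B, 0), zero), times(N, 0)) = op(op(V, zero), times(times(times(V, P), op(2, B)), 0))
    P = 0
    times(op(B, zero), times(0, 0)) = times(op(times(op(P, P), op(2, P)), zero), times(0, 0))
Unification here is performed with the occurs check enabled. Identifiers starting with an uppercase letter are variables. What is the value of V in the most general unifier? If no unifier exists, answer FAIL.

Decompose op/2: op(op(B, 0), zero) = op(V, zero),  times(N, 0) = times(times(times(V, P), op(2, B)), 0).
Decompose op/2: op(B, 0) = V,  zero = zero.
Bind V := op(B, 0); substituting into the one remaining equation that mentions V gives: times(N, 0) = times(times(times(op(B, 0), P), op(2, B)), 0).
Delete trivial equation zero = zero.
Decompose times/2: N = times(times(op(B, 0), P), op(2, B)),  0 = 0.
Bind N := times(times(op(B, 0), P), op(2, B)); no other remaining equation mentions N.
Delete trivial equation 0 = 0.
Bind P := 0; substituting into the remaining equation gives: times(op(B, zero), times(0, 0)) = times(op(times(op(0, 0), op(2, 0)), zero), times(0, 0)). Substituting into the earlier binding gives N := times(times(op(B, 0), 0), op(2, B)).
Decompose times/2: op(B, zero) = op(times(op(0, 0), op(2, 0)), zero),  times(0, 0) = times(0, 0).
Decompose op/2: B = times(op(0, 0), op(2, 0)),  zero = zero.
Bind B := times(op(0, 0), op(2, 0)); no other remaining equation mentions B. Substituting into the earlier bindings gives V := op(times(op(0, 0), op(2, 0)), 0), N := times(times(op(times(op(0, 0), op(2, 0)), 0), 0), op(2, times(op(0, 0), op(2, 0)))).
Delete trivial equation zero = zero.
Delete trivial equation times(0, 0) = times(0, 0).
MGU = { V -> op(times(op(0, 0), op(2, 0)), 0), N -> times(times(op(times(op(0, 0), op(2, 0)), 0), 0), op(2, times(op(0, 0), op(2, 0)))), P -> 0, B -> times(op(0, 0), op(2, 0)) }, so V -> op(times(op(0, 0), op(2, 0)), 0).

op(times(op(0, 0), op(2, 0)), 0)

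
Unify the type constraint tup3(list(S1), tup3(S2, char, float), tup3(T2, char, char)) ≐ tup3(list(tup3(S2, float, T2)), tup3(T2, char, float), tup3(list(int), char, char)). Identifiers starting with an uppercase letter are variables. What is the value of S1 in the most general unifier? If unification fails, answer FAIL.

tup3(list(int), float, list(int))

Decompose tup3/3: list(S1) ≐ list(tup3(S2, float, T2)),  tup3(S2, char, float) ≐ tup3(T2, char, float),  tup3(T2, char, char) ≐ tup3(list(int), char, char).
Decompose list/1: S1 ≐ tup3(S2, float, T2).
Bind S1 := tup3(S2, float, T2); no other remaining equation mentions S1.
Decompose tup3/3: S2 ≐ T2,  char ≐ char,  float ≐ float.
Bind S2 := T2; no other remaining equation mentions S2. Substituting into the earlier binding gives S1 := tup3(T2, float, T2).
Delete trivial equation char ≐ char.
Delete trivial equation float ≐ float.
Decompose tup3/3: T2 ≐ list(int),  char ≐ char,  char ≐ char.
Bind T2 := list(int); no other remaining equation mentions T2. Substituting into the earlier bindings gives S1 := tup3(list(int), float, list(int)), S2 := list(int).
Delete trivial equation char ≐ char.
Delete trivial equation char ≐ char.
MGU = { S1 := tup3(list(int), float, list(int)), S2 := list(int), T2 := list(int) }, so S1 := tup3(list(int), float, list(int)).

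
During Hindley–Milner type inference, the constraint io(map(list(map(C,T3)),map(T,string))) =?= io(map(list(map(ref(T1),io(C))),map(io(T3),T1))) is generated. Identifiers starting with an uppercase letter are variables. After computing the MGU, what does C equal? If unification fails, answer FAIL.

Decompose io/1: map(list(map(C,T3)),map(T,string)) =?= map(list(map(ref(T1),io(C))),map(io(T3),T1)).
Decompose map/2: list(map(C,T3)) =?= list(map(ref(T1),io(C))),  map(T,string) =?= map(io(T3),T1).
Decompose list/1: map(C,T3) =?= map(ref(T1),io(C)).
Decompose map/2: C =?= ref(T1),  T3 =?= io(C).
Bind C := ref(T1); substituting into the one remaining equation that mentions C gives: T3 =?= io(ref(T1)).
Bind T3 := io(ref(T1)); substituting into the remaining equation gives: map(T,string) =?= map(io(io(ref(T1))),T1).
Decompose map/2: T =?= io(io(ref(T1))),  string =?= T1.
Bind T := io(io(ref(T1))); no other remaining equation mentions T.
Bind T1 := string. Substituting into the earlier bindings gives C := ref(string), T3 := io(ref(string)), T := io(io(ref(string))).
MGU = { C ↦ ref(string), T3 ↦ io(ref(string)), T ↦ io(io(ref(string))), T1 ↦ string }, so C ↦ ref(string).

ref(string)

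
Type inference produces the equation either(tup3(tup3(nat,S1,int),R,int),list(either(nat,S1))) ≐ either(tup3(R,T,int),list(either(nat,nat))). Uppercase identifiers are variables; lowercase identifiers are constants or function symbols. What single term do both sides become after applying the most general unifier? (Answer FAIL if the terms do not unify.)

either(tup3(tup3(nat,nat,int),tup3(nat,nat,int),int),list(either(nat,nat)))

Decompose either/2: tup3(tup3(nat,S1,int),R,int) ≐ tup3(R,T,int),  list(either(nat,S1)) ≐ list(either(nat,nat)).
Decompose tup3/3: tup3(nat,S1,int) ≐ R,  R ≐ T,  int ≐ int.
Bind R := tup3(nat,S1,int); substituting into the one remaining equation that mentions R gives: tup3(nat,S1,int) ≐ T.
Bind T := tup3(nat,S1,int); no other remaining equation mentions T.
Delete trivial equation int ≐ int.
Decompose list/1: either(nat,S1) ≐ either(nat,nat).
Decompose either/2: nat ≐ nat,  S1 ≐ nat.
Delete trivial equation nat ≐ nat.
Bind S1 := nat. Substituting into the earlier bindings gives R := tup3(nat,nat,int), T := tup3(nat,nat,int).
Applying the MGU to either side gives either(tup3(tup3(nat,nat,int),tup3(nat,nat,int),int),list(either(nat,nat))).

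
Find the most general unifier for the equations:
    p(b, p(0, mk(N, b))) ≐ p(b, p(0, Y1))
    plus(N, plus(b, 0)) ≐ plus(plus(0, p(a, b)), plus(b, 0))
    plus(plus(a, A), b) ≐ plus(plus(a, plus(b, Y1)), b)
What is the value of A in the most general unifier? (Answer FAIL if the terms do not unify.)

Decompose p/2: b ≐ b,  p(0, mk(N, b)) ≐ p(0, Y1).
Delete trivial equation b ≐ b.
Decompose p/2: 0 ≐ 0,  mk(N, b) ≐ Y1.
Delete trivial equation 0 ≐ 0.
Bind Y1 := mk(N, b); substituting into the one remaining equation that mentions Y1 gives: plus(plus(a, A), b) ≐ plus(plus(a, plus(b, mk(N, b))), b).
Decompose plus/2: N ≐ plus(0, p(a, b)),  plus(b, 0) ≐ plus(b, 0).
Bind N := plus(0, p(a, b)); substituting into the one remaining equation that mentions N gives: plus(plus(a, A), b) ≐ plus(plus(a, plus(b, mk(plus(0, p(a, b)), b))), b). Substituting into the earlier binding gives Y1 := mk(plus(0, p(a, b)), b).
Delete trivial equation plus(b, 0) ≐ plus(b, 0).
Decompose plus/2: plus(a, A) ≐ plus(a, plus(b, mk(plus(0, p(a, b)), b))),  b ≐ b.
Decompose plus/2: a ≐ a,  A ≐ plus(b, mk(plus(0, p(a, b)), b)).
Delete trivial equation a ≐ a.
Bind A := plus(b, mk(plus(0, p(a, b)), b)); no other remaining equation mentions A.
Delete trivial equation b ≐ b.
MGU = { Y1 ↦ mk(plus(0, p(a, b)), b), N ↦ plus(0, p(a, b)), A ↦ plus(b, mk(plus(0, p(a, b)), b)) }, so A ↦ plus(b, mk(plus(0, p(a, b)), b)).

plus(b, mk(plus(0, p(a, b)), b))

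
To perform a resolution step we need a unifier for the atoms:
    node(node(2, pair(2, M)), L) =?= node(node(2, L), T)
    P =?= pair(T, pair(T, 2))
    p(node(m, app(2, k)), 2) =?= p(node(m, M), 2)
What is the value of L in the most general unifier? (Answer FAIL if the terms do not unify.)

Decompose node/2: node(2, pair(2, M)) =?= node(2, L),  L =?= T.
Decompose node/2: 2 =?= 2,  pair(2, M) =?= L.
Delete trivial equation 2 =?= 2.
Bind L := pair(2, M); substituting into the one remaining equation that mentions L gives: pair(2, M) =?= T.
Bind T := pair(2, M); substituting into the one remaining equation that mentions T gives: P =?= pair(pair(2, M), pair(pair(2, M), 2)).
Bind P := pair(pair(2, M), pair(pair(2, M), 2)); no other remaining equation mentions P.
Decompose p/2: node(m, app(2, k)) =?= node(m, M),  2 =?= 2.
Decompose node/2: m =?= m,  app(2, k) =?= M.
Delete trivial equation m =?= m.
Bind M := app(2, k); no other remaining equation mentions M. Substituting into the earlier bindings gives L := pair(2, app(2, k)), T := pair(2, app(2, k)), P := pair(pair(2, app(2, k)), pair(pair(2, app(2, k)), 2)).
Delete trivial equation 2 =?= 2.
MGU = { L := pair(2, app(2, k)), T := pair(2, app(2, k)), P := pair(pair(2, app(2, k)), pair(pair(2, app(2, k)), 2)), M := app(2, k) }, so L := pair(2, app(2, k)).

pair(2, app(2, k))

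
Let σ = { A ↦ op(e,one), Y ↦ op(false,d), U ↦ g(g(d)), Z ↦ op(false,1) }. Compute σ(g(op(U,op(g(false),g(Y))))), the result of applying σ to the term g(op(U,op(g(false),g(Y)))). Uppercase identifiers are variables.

Replace each occurrence of Y with op(false,d).
Replace each occurrence of U with g(g(d)).
Result: g(op(g(g(d)),op(g(false),g(op(false,d))))).

g(op(g(g(d)),op(g(false),g(op(false,d)))))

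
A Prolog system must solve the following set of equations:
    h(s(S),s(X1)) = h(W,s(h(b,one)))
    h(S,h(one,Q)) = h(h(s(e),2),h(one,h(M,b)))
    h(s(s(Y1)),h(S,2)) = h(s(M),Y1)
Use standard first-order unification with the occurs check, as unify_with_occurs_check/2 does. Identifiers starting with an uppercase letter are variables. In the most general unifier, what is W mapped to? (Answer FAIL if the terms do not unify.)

s(h(s(e),2))

Decompose h/2: s(S) = W,  s(X1) = s(h(b,one)).
Bind W := s(S); no other remaining equation mentions W.
Decompose s/1: X1 = h(b,one).
Bind X1 := h(b,one); no other remaining equation mentions X1.
Decompose h/2: S = h(s(e),2),  h(one,Q) = h(one,h(M,b)).
Bind S := h(s(e),2); substituting into the one remaining equation that mentions S gives: h(s(s(Y1)),h(h(s(e),2),2)) = h(s(M),Y1). Substituting into the earlier binding gives W := s(h(s(e),2)).
Decompose h/2: one = one,  Q = h(M,b).
Delete trivial equation one = one.
Bind Q := h(M,b); no other remaining equation mentions Q.
Decompose h/2: s(s(Y1)) = s(M),  h(h(s(e),2),2) = Y1.
Decompose s/1: s(Y1) = M.
Bind M := s(Y1); no other remaining equation mentions M. Substituting into the earlier binding gives Q := h(s(Y1),b).
Bind Y1 := h(h(s(e),2),2). Substituting into the earlier bindings gives Q := h(s(h(h(s(e),2),2)),b), M := s(h(h(s(e),2),2)).
MGU = { W -> s(h(s(e),2)), X1 -> h(b,one), S -> h(s(e),2), Q -> h(s(h(h(s(e),2),2)),b), M -> s(h(h(s(e),2),2)), Y1 -> h(h(s(e),2),2) }, so W -> s(h(s(e),2)).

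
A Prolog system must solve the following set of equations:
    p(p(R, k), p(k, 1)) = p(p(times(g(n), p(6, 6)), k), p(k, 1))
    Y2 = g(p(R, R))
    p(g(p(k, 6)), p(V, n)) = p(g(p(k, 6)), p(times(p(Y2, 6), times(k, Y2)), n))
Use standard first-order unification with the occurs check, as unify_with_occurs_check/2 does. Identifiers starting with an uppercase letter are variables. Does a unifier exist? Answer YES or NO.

YES

Decompose p/2: p(R, k) = p(times(g(n), p(6, 6)), k),  p(k, 1) = p(k, 1).
Decompose p/2: R = times(g(n), p(6, 6)),  k = k.
Bind R := times(g(n), p(6, 6)); substituting into the one remaining equation that mentions R gives: Y2 = g(p(times(g(n), p(6, 6)), times(g(n), p(6, 6)))).
Delete trivial equation k = k.
Delete trivial equation p(k, 1) = p(k, 1).
Bind Y2 := g(p(times(g(n), p(6, 6)), times(g(n), p(6, 6)))); substituting into the remaining equation gives: p(g(p(k, 6)), p(V, n)) = p(g(p(k, 6)), p(times(p(g(p(times(g(n), p(6, 6)), times(g(n), p(6, 6)))), 6), times(k, g(p(times(g(n), p(6, 6)), times(g(n), p(6, 6)))))), n)).
Decompose p/2: g(p(k, 6)) = g(p(k, 6)),  p(V, n) = p(times(p(g(p(times(g(n), p(6, 6)), times(g(n), p(6, 6)))), 6), times(k, g(p(times(g(n), p(6, 6)), times(g(n), p(6, 6)))))), n).
Delete trivial equation g(p(k, 6)) = g(p(k, 6)).
Decompose p/2: V = times(p(g(p(times(g(n), p(6, 6)), times(g(n), p(6, 6)))), 6), times(k, g(p(times(g(n), p(6, 6)), times(g(n), p(6, 6)))))),  n = n.
Bind V := times(p(g(p(times(g(n), p(6, 6)), times(g(n), p(6, 6)))), 6), times(k, g(p(times(g(n), p(6, 6)), times(g(n), p(6, 6)))))); no other remaining equation mentions V.
Delete trivial equation n = n.
No equations remain and no clash or occurs-check failure arose, so a unifier exists.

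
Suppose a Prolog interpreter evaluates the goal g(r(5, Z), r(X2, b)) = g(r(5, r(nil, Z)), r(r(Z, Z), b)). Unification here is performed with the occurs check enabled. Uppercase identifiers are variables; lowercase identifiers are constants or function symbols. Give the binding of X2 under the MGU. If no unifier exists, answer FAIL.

Decompose g/2: r(5, Z) = r(5, r(nil, Z)),  r(X2, b) = r(r(Z, Z), b).
Decompose r/2: 5 = 5,  Z = r(nil, Z).
Delete trivial equation 5 = 5.
Occurs check fails: Z occurs in r(nil, Z); the equation Z = r(nil, Z) has no finite solution.

FAIL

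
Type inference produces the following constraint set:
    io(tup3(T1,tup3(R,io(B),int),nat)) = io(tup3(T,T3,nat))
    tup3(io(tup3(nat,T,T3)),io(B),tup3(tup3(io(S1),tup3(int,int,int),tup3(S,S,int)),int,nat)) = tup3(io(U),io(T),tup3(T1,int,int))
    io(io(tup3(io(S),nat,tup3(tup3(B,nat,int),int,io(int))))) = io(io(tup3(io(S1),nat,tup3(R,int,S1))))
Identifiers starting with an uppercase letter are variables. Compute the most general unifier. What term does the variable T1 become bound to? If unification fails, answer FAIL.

FAIL

Decompose io/1: tup3(T1,tup3(R,io(B),int),nat) = tup3(T,T3,nat).
Decompose tup3/3: T1 = T,  tup3(R,io(B),int) = T3,  nat = nat.
Bind T1 := T; substituting into the one remaining equation that mentions T1 gives: tup3(io(tup3(nat,T,T3)),io(B),tup3(tup3(io(S1),tup3(int,int,int),tup3(S,S,int)),int,nat)) = tup3(io(U),io(T),tup3(T,int,int)).
Bind T3 := tup3(R,io(B),int); substituting into the one remaining equation that mentions T3 gives: tup3(io(tup3(nat,T,tup3(R,io(B),int))),io(B),tup3(tup3(io(S1),tup3(int,int,int),tup3(S,S,int)),int,nat)) = tup3(io(U),io(T),tup3(T,int,int)).
Delete trivial equation nat = nat.
Decompose tup3/3: io(tup3(nat,T,tup3(R,io(B),int))) = io(U),  io(B) = io(T),  tup3(tup3(io(S1),tup3(int,int,int),tup3(S,S,int)),int,nat) = tup3(T,int,int).
Decompose io/1: tup3(nat,T,tup3(R,io(B),int)) = U.
Bind U := tup3(nat,T,tup3(R,io(B),int)); no other remaining equation mentions U.
Decompose io/1: B = T.
Bind B := T; substituting into the one remaining equation that mentions B gives: io(io(tup3(io(S),nat,tup3(tup3(T,nat,int),int,io(int))))) = io(io(tup3(io(S1),nat,tup3(R,int,S1)))). Substituting into the earlier bindings gives T3 := tup3(R,io(T),int), U := tup3(nat,T,tup3(R,io(T),int)).
Decompose tup3/3: tup3(io(S1),tup3(int,int,int),tup3(S,S,int)) = T,  int = int,  nat = int.
Bind T := tup3(io(S1),tup3(int,int,int),tup3(S,S,int)); substituting into the one remaining equation that mentions T gives: io(io(tup3(io(S),nat,tup3(tup3(tup3(io(S1),tup3(int,int,int),tup3(S,S,int)),nat,int),int,io(int))))) = io(io(tup3(io(S1),nat,tup3(R,int,S1)))). Substituting into the earlier bindings gives T1 := tup3(io(S1),tup3(int,int,int),tup3(S,S,int)), T3 := tup3(R,io(tup3(io(S1),tup3(int,int,int),tup3(S,S,int))),int), U := tup3(nat,tup3(io(S1),tup3(int,int,int),tup3(S,S,int)),tup3(R,io(tup3(io(S1),tup3(int,int,int),tup3(S,S,int))),int)), B := tup3(io(S1),tup3(int,int,int),tup3(S,S,int)).
Delete trivial equation int = int.
Clash: constants nat and int differ; no unifier exists.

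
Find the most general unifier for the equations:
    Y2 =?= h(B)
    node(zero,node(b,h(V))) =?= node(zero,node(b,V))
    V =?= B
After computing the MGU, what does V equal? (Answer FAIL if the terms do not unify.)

FAIL

Bind Y2 := h(B); no other remaining equation mentions Y2.
Decompose node/2: zero =?= zero,  node(b,h(V)) =?= node(b,V).
Delete trivial equation zero =?= zero.
Decompose node/2: b =?= b,  h(V) =?= V.
Delete trivial equation b =?= b.
Occurs check fails: V occurs in h(V); the equation V =?= h(V) has no finite solution.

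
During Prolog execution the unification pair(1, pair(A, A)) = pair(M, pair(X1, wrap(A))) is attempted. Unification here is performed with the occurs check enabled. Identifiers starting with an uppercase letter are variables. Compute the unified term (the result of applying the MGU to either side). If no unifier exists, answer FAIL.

Decompose pair/2: 1 = M,  pair(A, A) = pair(X1, wrap(A)).
Bind M := 1; no other remaining equation mentions M.
Decompose pair/2: A = X1,  A = wrap(A).
Bind A := X1; substituting into the remaining equation gives: X1 = wrap(X1).
Occurs check fails: X1 occurs in wrap(X1); the equation X1 = wrap(X1) has no finite solution.

FAIL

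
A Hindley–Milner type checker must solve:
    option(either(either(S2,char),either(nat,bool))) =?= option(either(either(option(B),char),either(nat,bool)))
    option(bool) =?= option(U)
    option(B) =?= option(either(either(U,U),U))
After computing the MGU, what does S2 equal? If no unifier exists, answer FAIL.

option(either(either(bool,bool),bool))

Decompose option/1: either(either(S2,char),either(nat,bool)) =?= either(either(option(B),char),either(nat,bool)).
Decompose either/2: either(S2,char) =?= either(option(B),char),  either(nat,bool) =?= either(nat,bool).
Decompose either/2: S2 =?= option(B),  char =?= char.
Bind S2 := option(B); no other remaining equation mentions S2.
Delete trivial equation char =?= char.
Delete trivial equation either(nat,bool) =?= either(nat,bool).
Decompose option/1: bool =?= U.
Bind U := bool; substituting into the remaining equation gives: option(B) =?= option(either(either(bool,bool),bool)).
Decompose option/1: B =?= either(either(bool,bool),bool).
Bind B := either(either(bool,bool),bool). Substituting into the earlier binding gives S2 := option(either(either(bool,bool),bool)).
MGU = { S2 := option(either(either(bool,bool),bool)), U := bool, B := either(either(bool,bool),bool) }, so S2 := option(either(either(bool,bool),bool)).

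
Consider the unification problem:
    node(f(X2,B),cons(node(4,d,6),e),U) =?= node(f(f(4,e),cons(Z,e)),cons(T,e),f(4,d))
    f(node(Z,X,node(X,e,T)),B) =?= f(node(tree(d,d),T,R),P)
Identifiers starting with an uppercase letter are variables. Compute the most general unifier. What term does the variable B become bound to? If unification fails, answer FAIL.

cons(tree(d,d),e)

Decompose node/3: f(X2,B) =?= f(f(4,e),cons(Z,e)),  cons(node(4,d,6),e) =?= cons(T,e),  U =?= f(4,d).
Decompose f/2: X2 =?= f(4,e),  B =?= cons(Z,e).
Bind X2 := f(4,e); no other remaining equation mentions X2.
Bind B := cons(Z,e); substituting into the one remaining equation that mentions B gives: f(node(Z,X,node(X,e,T)),cons(Z,e)) =?= f(node(tree(d,d),T,R),P).
Decompose cons/2: node(4,d,6) =?= T,  e =?= e.
Bind T := node(4,d,6); substituting into the one remaining equation that mentions T gives: f(node(Z,X,node(X,e,node(4,d,6))),cons(Z,e)) =?= f(node(tree(d,d),node(4,d,6),R),P).
Delete trivial equation e =?= e.
Bind U := f(4,d); no other remaining equation mentions U.
Decompose f/2: node(Z,X,node(X,e,node(4,d,6))) =?= node(tree(d,d),node(4,d,6),R),  cons(Z,e) =?= P.
Decompose node/3: Z =?= tree(d,d),  X =?= node(4,d,6),  node(X,e,node(4,d,6)) =?= R.
Bind Z := tree(d,d); substituting into the one remaining equation that mentions Z gives: cons(tree(d,d),e) =?= P. Substituting into the earlier binding gives B := cons(tree(d,d),e).
Bind X := node(4,d,6); substituting into the one remaining equation that mentions X gives: node(node(4,d,6),e,node(4,d,6)) =?= R.
Bind R := node(node(4,d,6),e,node(4,d,6)); no other remaining equation mentions R.
Bind P := cons(tree(d,d),e).
MGU = { X2 := f(4,e), B := cons(tree(d,d),e), T := node(4,d,6), U := f(4,d), Z := tree(d,d), X := node(4,d,6), R := node(node(4,d,6),e,node(4,d,6)), P := cons(tree(d,d),e) }, so B := cons(tree(d,d),e).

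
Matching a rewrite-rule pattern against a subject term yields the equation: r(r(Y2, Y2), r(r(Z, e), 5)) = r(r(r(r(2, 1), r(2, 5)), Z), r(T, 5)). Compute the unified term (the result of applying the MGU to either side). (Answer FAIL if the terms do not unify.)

Decompose r/2: r(Y2, Y2) = r(r(r(2, 1), r(2, 5)), Z),  r(r(Z, e), 5) = r(T, 5).
Decompose r/2: Y2 = r(r(2, 1), r(2, 5)),  Y2 = Z.
Bind Y2 := r(r(2, 1), r(2, 5)); substituting into the one remaining equation that mentions Y2 gives: r(r(2, 1), r(2, 5)) = Z.
Bind Z := r(r(2, 1), r(2, 5)); substituting into the remaining equation gives: r(r(r(r(2, 1), r(2, 5)), e), 5) = r(T, 5).
Decompose r/2: r(r(r(2, 1), r(2, 5)), e) = T,  5 = 5.
Bind T := r(r(r(2, 1), r(2, 5)), e); no other remaining equation mentions T.
Delete trivial equation 5 = 5.
Applying the MGU to either side gives r(r(r(r(2, 1), r(2, 5)), r(r(2, 1), r(2, 5))), r(r(r(r(2, 1), r(2, 5)), e), 5)).

r(r(r(r(2, 1), r(2, 5)), r(r(2, 1), r(2, 5))), r(r(r(r(2, 1), r(2, 5)), e), 5))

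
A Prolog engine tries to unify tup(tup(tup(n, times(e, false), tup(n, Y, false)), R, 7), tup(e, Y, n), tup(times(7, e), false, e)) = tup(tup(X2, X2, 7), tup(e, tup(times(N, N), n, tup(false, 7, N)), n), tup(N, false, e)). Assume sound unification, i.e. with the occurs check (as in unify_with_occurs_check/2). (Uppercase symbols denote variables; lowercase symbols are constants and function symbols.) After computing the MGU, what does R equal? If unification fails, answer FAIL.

tup(n, times(e, false), tup(n, tup(times(times(7, e), times(7, e)), n, tup(false, 7, times(7, e))), false))

Decompose tup/3: tup(tup(n, times(e, false), tup(n, Y, false)), R, 7) = tup(X2, X2, 7),  tup(e, Y, n) = tup(e, tup(times(N, N), n, tup(false, 7, N)), n),  tup(times(7, e), false, e) = tup(N, false, e).
Decompose tup/3: tup(n, times(e, false), tup(n, Y, false)) = X2,  R = X2,  7 = 7.
Bind X2 := tup(n, times(e, false), tup(n, Y, false)); substituting into the one remaining equation that mentions X2 gives: R = tup(n, times(e, false), tup(n, Y, false)).
Bind R := tup(n, times(e, false), tup(n, Y, false)); no other remaining equation mentions R.
Delete trivial equation 7 = 7.
Decompose tup/3: e = e,  Y = tup(times(N, N), n, tup(false, 7, N)),  n = n.
Delete trivial equation e = e.
Bind Y := tup(times(N, N), n, tup(false, 7, N)); no other remaining equation mentions Y. Substituting into the earlier bindings gives X2 := tup(n, times(e, false), tup(n, tup(times(N, N), n, tup(false, 7, N)), false)), R := tup(n, times(e, false), tup(n, tup(times(N, N), n, tup(false, 7, N)), false)).
Delete trivial equation n = n.
Decompose tup/3: times(7, e) = N,  false = false,  e = e.
Bind N := times(7, e); no other remaining equation mentions N. Substituting into the earlier bindings gives X2 := tup(n, times(e, false), tup(n, tup(times(times(7, e), times(7, e)), n, tup(false, 7, times(7, e))), false)), R := tup(n, times(e, false), tup(n, tup(times(times(7, e), times(7, e)), n, tup(false, 7, times(7, e))), false)), Y := tup(times(times(7, e), times(7, e)), n, tup(false, 7, times(7, e))).
Delete trivial equation false = false.
Delete trivial equation e = e.
MGU = { X2 -> tup(n, times(e, false), tup(n, tup(times(times(7, e), times(7, e)), n, tup(false, 7, times(7, e))), false)), R -> tup(n, times(e, false), tup(n, tup(times(times(7, e), times(7, e)), n, tup(false, 7, times(7, e))), false)), Y -> tup(times(times(7, e), times(7, e)), n, tup(false, 7, times(7, e))), N -> times(7, e) }, so R -> tup(n, times(e, false), tup(n, tup(times(times(7, e), times(7, e)), n, tup(false, 7, times(7, e))), false)).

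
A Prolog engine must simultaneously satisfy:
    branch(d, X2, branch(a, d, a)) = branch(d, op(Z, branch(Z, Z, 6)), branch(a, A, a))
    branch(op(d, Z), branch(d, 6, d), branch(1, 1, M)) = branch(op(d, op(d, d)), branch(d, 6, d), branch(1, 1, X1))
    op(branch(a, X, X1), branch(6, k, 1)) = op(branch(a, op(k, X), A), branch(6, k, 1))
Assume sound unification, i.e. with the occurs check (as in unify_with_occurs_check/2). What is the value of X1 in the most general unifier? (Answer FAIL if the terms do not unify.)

Decompose branch/3: d = d,  X2 = op(Z, branch(Z, Z, 6)),  branch(a, d, a) = branch(a, A, a).
Delete trivial equation d = d.
Bind X2 := op(Z, branch(Z, Z, 6)); no other remaining equation mentions X2.
Decompose branch/3: a = a,  d = A,  a = a.
Delete trivial equation a = a.
Bind A := d; substituting into the one remaining equation that mentions A gives: op(branch(a, X, X1), branch(6, k, 1)) = op(branch(a, op(k, X), d), branch(6, k, 1)).
Delete trivial equation a = a.
Decompose branch/3: op(d, Z) = op(d, op(d, d)),  branch(d, 6, d) = branch(d, 6, d),  branch(1, 1, M) = branch(1, 1, X1).
Decompose op/2: d = d,  Z = op(d, d).
Delete trivial equation d = d.
Bind Z := op(d, d); no other remaining equation mentions Z. Substituting into the earlier binding gives X2 := op(op(d, d), branch(op(d, d), op(d, d), 6)).
Delete trivial equation branch(d, 6, d) = branch(d, 6, d).
Decompose branch/3: 1 = 1,  1 = 1,  M = X1.
Delete trivial equation 1 = 1.
Delete trivial equation 1 = 1.
Bind M := X1; no other remaining equation mentions M.
Decompose op/2: branch(a, X, X1) = branch(a, op(k, X), d),  branch(6, k, 1) = branch(6, k, 1).
Decompose branch/3: a = a,  X = op(k, X),  X1 = d.
Delete trivial equation a = a.
Occurs check fails: X occurs in op(k, X); the equation X = op(k, X) has no finite solution.

FAIL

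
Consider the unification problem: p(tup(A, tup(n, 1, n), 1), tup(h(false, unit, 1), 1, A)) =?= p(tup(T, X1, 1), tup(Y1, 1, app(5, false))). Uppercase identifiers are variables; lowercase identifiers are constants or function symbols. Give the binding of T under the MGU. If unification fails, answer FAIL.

Decompose p/2: tup(A, tup(n, 1, n), 1) =?= tup(T, X1, 1),  tup(h(false, unit, 1), 1, A) =?= tup(Y1, 1, app(5, false)).
Decompose tup/3: A =?= T,  tup(n, 1, n) =?= X1,  1 =?= 1.
Bind A := T; substituting into the one remaining equation that mentions A gives: tup(h(false, unit, 1), 1, T) =?= tup(Y1, 1, app(5, false)).
Bind X1 := tup(n, 1, n); no other remaining equation mentions X1.
Delete trivial equation 1 =?= 1.
Decompose tup/3: h(false, unit, 1) =?= Y1,  1 =?= 1,  T =?= app(5, false).
Bind Y1 := h(false, unit, 1); no other remaining equation mentions Y1.
Delete trivial equation 1 =?= 1.
Bind T := app(5, false). Substituting into the earlier binding gives A := app(5, false).
MGU = { A ↦ app(5, false), X1 ↦ tup(n, 1, n), Y1 ↦ h(false, unit, 1), T ↦ app(5, false) }, so T ↦ app(5, false).

app(5, false)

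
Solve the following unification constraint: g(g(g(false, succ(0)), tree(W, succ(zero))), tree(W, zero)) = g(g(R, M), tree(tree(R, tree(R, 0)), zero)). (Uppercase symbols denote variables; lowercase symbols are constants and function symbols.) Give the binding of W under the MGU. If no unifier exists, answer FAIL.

tree(g(false, succ(0)), tree(g(false, succ(0)), 0))

Decompose g/2: g(g(false, succ(0)), tree(W, succ(zero))) = g(R, M),  tree(W, zero) = tree(tree(R, tree(R, 0)), zero).
Decompose g/2: g(false, succ(0)) = R,  tree(W, succ(zero)) = M.
Bind R := g(false, succ(0)); substituting into the one remaining equation that mentions R gives: tree(W, zero) = tree(tree(g(false, succ(0)), tree(g(false, succ(0)), 0)), zero).
Bind M := tree(W, succ(zero)); no other remaining equation mentions M.
Decompose tree/2: W = tree(g(false, succ(0)), tree(g(false, succ(0)), 0)),  zero = zero.
Bind W := tree(g(false, succ(0)), tree(g(false, succ(0)), 0)); no other remaining equation mentions W. Substituting into the earlier binding gives M := tree(tree(g(false, succ(0)), tree(g(false, succ(0)), 0)), succ(zero)).
Delete trivial equation zero = zero.
MGU = { R := g(false, succ(0)), M := tree(tree(g(false, succ(0)), tree(g(false, succ(0)), 0)), succ(zero)), W := tree(g(false, succ(0)), tree(g(false, succ(0)), 0)) }, so W := tree(g(false, succ(0)), tree(g(false, succ(0)), 0)).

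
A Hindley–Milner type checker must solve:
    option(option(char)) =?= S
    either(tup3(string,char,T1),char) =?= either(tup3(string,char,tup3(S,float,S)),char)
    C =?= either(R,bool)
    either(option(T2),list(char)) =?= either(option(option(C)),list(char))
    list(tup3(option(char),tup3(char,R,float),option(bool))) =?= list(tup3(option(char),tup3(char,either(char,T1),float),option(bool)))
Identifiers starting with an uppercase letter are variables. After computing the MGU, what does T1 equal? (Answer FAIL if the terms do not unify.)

Bind S := option(option(char)); substituting into the one remaining equation that mentions S gives: either(tup3(string,char,T1),char) =?= either(tup3(string,char,tup3(option(option(char)),float,option(option(char)))),char).
Decompose either/2: tup3(string,char,T1) =?= tup3(string,char,tup3(option(option(char)),float,option(option(char)))),  char =?= char.
Decompose tup3/3: string =?= string,  char =?= char,  T1 =?= tup3(option(option(char)),float,option(option(char))).
Delete trivial equation string =?= string.
Delete trivial equation char =?= char.
Bind T1 := tup3(option(option(char)),float,option(option(char))); substituting into the one remaining equation that mentions T1 gives: list(tup3(option(char),tup3(char,R,float),option(bool))) =?= list(tup3(option(char),tup3(char,either(char,tup3(option(option(char)),float,option(option(char)))),float),option(bool))).
Delete trivial equation char =?= char.
Bind C := either(R,bool); substituting into the one remaining equation that mentions C gives: either(option(T2),list(char)) =?= either(option(option(either(R,bool))),list(char)).
Decompose either/2: option(T2) =?= option(option(either(R,bool))),  list(char) =?= list(char).
Decompose option/1: T2 =?= option(either(R,bool)).
Bind T2 := option(either(R,bool)); no other remaining equation mentions T2.
Delete trivial equation list(char) =?= list(char).
Decompose list/1: tup3(option(char),tup3(char,R,float),option(bool)) =?= tup3(option(char),tup3(char,either(char,tup3(option(option(char)),float,option(option(char)))),float),option(bool)).
Decompose tup3/3: option(char) =?= option(char),  tup3(char,R,float) =?= tup3(char,either(char,tup3(option(option(char)),float,option(option(char)))),float),  option(bool) =?= option(bool).
Delete trivial equation option(char) =?= option(char).
Decompose tup3/3: char =?= char,  R =?= either(char,tup3(option(option(char)),float,option(option(char)))),  float =?= float.
Delete trivial equation char =?= char.
Bind R := either(char,tup3(option(option(char)),float,option(option(char)))); no other remaining equation mentions R. Substituting into the earlier bindings gives C := either(either(char,tup3(option(option(char)),float,option(option(char)))),bool), T2 := option(either(either(char,tup3(option(option(char)),float,option(option(char)))),bool)).
Delete trivial equation float =?= float.
Delete trivial equation option(bool) =?= option(bool).
MGU = { S := option(option(char)), T1 := tup3(option(option(char)),float,option(option(char))), C := either(either(char,tup3(option(option(char)),float,option(option(char)))),bool), T2 := option(either(either(char,tup3(option(option(char)),float,option(option(char)))),bool)), R := either(char,tup3(option(option(char)),float,option(option(char)))) }, so T1 := tup3(option(option(char)),float,option(option(char))).

tup3(option(option(char)),float,option(option(char)))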